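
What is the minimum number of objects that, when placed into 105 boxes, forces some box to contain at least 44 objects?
n = (44 − 1)·105 + 1 = 4516

By the generalised pigeonhole principle, to guarantee some box contains ≥ r objects we need more than (r − 1) · k objects total. Threshold: n = (r − 1) · k + 1. With r = 44 and k = 105: n = 43 · 105 + 1 = 4515 + 1 = 4516. For n = 4515 = 43 · 105, we can put exactly 43 objects in every box, avoiding 44 in any single one — so 4516 is tight.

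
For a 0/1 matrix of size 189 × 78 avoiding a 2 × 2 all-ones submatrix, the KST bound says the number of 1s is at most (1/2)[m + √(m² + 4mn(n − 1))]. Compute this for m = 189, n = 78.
z(189, 78; 2, 2) ≤ (1/2)[189 + √(189² + 4·189·78·77)] = (1/2)[189 + √4576257] = 1164.1094

Kővári–Sós–Turán: let r_1, ..., r_189 be the row sums and z = Σ r_i the total number of 1s. Each pair of columns can share at most one row with both entries 1 (else a 2×2 all-ones block appears), so Σ_i C(r_i, 2) ≤ C(78, 2) = 3003. By convexity Σ_i C(r_i, 2) ≥ 189·C(z/189, 2) = z(z − 189)/(2·189), giving z² − 189z − 189·78·77 ≤ 0 and hence z ≤ (1/2)[189 + √(35721 + 4·1135134)] = (1/2)[189 + √4576257] ≈ (1/2)(189 + 2139.2188) = 1164.1094.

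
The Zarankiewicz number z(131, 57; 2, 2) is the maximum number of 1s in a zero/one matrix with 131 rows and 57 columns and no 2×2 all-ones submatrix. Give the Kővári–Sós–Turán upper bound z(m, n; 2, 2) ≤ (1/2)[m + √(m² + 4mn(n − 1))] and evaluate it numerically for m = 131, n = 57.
z(131, 57; 2, 2) ≤ (1/2)[131 + √(131² + 4·131·57·56)] = (1/2)[131 + √1689769] = 715.4556

Kővári–Sós–Turán: let r_1, ..., r_131 be the row sums and z = Σ r_i the total number of 1s. Each pair of columns can share at most one row with both entries 1 (else a 2×2 all-ones block appears), so Σ_i C(r_i, 2) ≤ C(57, 2) = 1596. By convexity Σ_i C(r_i, 2) ≥ 131·C(z/131, 2) = z(z − 131)/(2·131), giving z² − 131z − 131·57·56 ≤ 0 and hence z ≤ (1/2)[131 + √(17161 + 4·418152)] = (1/2)[131 + √1689769] ≈ (1/2)(131 + 1299.9112) = 715.4556.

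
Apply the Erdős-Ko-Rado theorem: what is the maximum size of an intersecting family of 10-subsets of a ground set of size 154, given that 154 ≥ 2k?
max |F| = C(153, 9) = 99615373765775

Erdős-Ko-Rado (1961): when n ≥ 2k, max |F| = C(n−1, k−1). The bound is attained by the star {A : i ∈ A} for any fixed i ∈ [n]. Here C(154−1, 10−1) = C(153, 9) = 99615373765775.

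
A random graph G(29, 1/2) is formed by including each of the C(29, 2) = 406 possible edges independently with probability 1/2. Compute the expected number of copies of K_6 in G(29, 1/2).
E[# K_6] = C(29, 6) · (1/2)^C(6, 2) = 475020 / 2^15 = 118755/8192 ≈ 14.496460

For each 6-subset S of vertices (there are C(29, 6) = 475020 such S), let X_S = 1 if S induces a K_6 (all C(6, 2) = 15 edges present). Then P(X_S = 1) = (1/2)^15 = 1/32768. By linearity of expectation, E[# K_6] = C(29, 6) · (1/2)^15 = 475020 / 32768 = 118755/8192 ≈ 14.496460.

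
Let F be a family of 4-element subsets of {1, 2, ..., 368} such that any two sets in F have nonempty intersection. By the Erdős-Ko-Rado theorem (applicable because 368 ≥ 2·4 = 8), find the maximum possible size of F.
max |F| = C(367, 3) = 8171255

The Erdős-Ko-Rado theorem states: for n ≥ 2k, an intersecting family of k-subsets of an n-element set has size at most C(n − 1, k − 1), with equality for 'star' families {A ⊆ [n] : |A| = k, i ∈ A} (fix an element i). For n = 368, k = 4: C(367, 3) = 8171255.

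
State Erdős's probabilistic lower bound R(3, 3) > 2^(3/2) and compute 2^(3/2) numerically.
2^(3/2) = 2.8284; so R(3, 3) > 2.8284

Colour each edge of K_n uniformly at random with red/blue. The expected number of monochromatic K_3 is C(n, 3) · 2 · 2^(−C(3,2)). If C(n, 3) · 2^(1 − C(3,2)) < 1, then with positive probability no monochromatic K_3 exists, so R(3, 3) > n. The standard estimate C(n, 3) ≤ n^3/3! shows this inequality holds whenever n ≤ 2^(3/2) (since 3! · 2^(C(3,2) − 1) > 2^(3^2/2) ≥ n^3). Hence R(3, 3) > 2^(3/2) = 2.8284.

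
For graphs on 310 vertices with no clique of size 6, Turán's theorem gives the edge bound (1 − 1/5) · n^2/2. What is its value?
Turán density bound = (4/5) · 310^2/2 = 38440

Turán's theorem: ex(n, K_{r+1}) is achieved by the complete r-partite Turán graph T(n, r) with parts as balanced as possible, and is at most (1 − 1/r) · n^2/2. For r = 5, n = 310: the density bound is (4/5) · 96100/2 = 38440. Since 5 ∣ 310, the Turán graph T(310, 5) has parts of equal size 62, and its edge count e(T(310, 5)) = 38440 attains the density bound exactly.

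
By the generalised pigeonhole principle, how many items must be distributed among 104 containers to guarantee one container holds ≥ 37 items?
n = (37 − 1)·104 + 1 = 3745

By the generalised pigeonhole principle, to guarantee some box contains ≥ r objects we need more than (r − 1) · k objects total. Threshold: n = (r − 1) · k + 1. With r = 37 and k = 104: n = 36 · 104 + 1 = 3744 + 1 = 3745. For n = 3744 = 36 · 104, we can put exactly 36 objects in every box, avoiding 37 in any single one — so 3745 is tight.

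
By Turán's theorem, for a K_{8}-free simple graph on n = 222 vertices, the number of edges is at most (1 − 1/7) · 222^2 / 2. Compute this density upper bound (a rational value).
Turán density bound = (6/7) · 222^2/2 = 147852/7 ≈ 21121.7143

Turán's theorem: ex(n, K_{r+1}) is achieved by the complete r-partite Turán graph T(n, r) with parts as balanced as possible, and is at most (1 − 1/r) · n^2/2. For r = 7, n = 222: the density bound is (6/7) · 49284/2 = 147852/7 ≈ 21121.7143. The integer-valued extremum is e(T(222, 7)) = 21121, which is strictly less than the density bound 147852/7 since 7 ∤ 222 (the parts of T(222, 7) cannot all be equal).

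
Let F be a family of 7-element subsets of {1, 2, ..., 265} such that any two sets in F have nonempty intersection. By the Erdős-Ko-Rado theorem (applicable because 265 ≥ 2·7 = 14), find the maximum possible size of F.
max |F| = C(264, 6) = 444060444828

The Erdős-Ko-Rado theorem states: for n ≥ 2k, an intersecting family of k-subsets of an n-element set has size at most C(n − 1, k − 1), with equality for 'star' families {A ⊆ [n] : |A| = k, i ∈ A} (fix an element i). For n = 265, k = 7: C(264, 6) = 444060444828.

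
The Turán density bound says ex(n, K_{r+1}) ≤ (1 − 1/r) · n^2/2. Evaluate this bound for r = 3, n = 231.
Turán density bound = (2/3) · 231^2/2 = 17787

Turán's theorem: ex(n, K_{r+1}) is achieved by the complete r-partite Turán graph T(n, r) with parts as balanced as possible, and is at most (1 − 1/r) · n^2/2. For r = 3, n = 231: the density bound is (2/3) · 53361/2 = 17787. Since 3 ∣ 231, the Turán graph T(231, 3) has parts of equal size 77, and its edge count e(T(231, 3)) = 17787 attains the density bound exactly.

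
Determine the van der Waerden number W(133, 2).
W(133, 2) = 133 + 1 = 134

A 2-term AP is any pair of integers, so a monochromatic 2-AP exists iff some colour is used at least twice. With 133 colours, the colouring i ↦ i on {1, ..., 133} uses each colour once, avoiding any monochromatic pair, so W(133, 2) > 133. For {1, ..., 134}, pigeonhole forces two integers of the same colour, which form a monochromatic 2-AP. Hence W(133, 2) = 134.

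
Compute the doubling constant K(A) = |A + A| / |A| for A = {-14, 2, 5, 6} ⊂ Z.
K = |A + A| / |A| = 10/4 = 5/2

Enumerate A + A = {a + b : a, b ∈ A}. With |A| = 4, there are |A|^2 = 16 ordered sum pairs; collecting distinct values, A + A = {-28, -12, -9, -8, 4, 7, 8, 10, 11, 12}, so |A + A| = 10. Thus K = 10/4 = 5/2. For comparison, the minimum possible |A + A| over all 4-element sets is 2·4 − 1 = 7 (so min K = 7/4), attained only by arithmetic progressions.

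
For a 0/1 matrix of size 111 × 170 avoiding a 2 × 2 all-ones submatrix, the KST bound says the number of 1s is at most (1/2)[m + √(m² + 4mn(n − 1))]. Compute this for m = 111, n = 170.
z(111, 170; 2, 2) ≤ (1/2)[111 + √(111² + 4·111·170·169)] = (1/2)[111 + √12768441] = 1842.1478

Kővári–Sós–Turán: let r_1, ..., r_111 be the row sums and z = Σ r_i the total number of 1s. Each pair of columns can share at most one row with both entries 1 (else a 2×2 all-ones block appears), so Σ_i C(r_i, 2) ≤ C(170, 2) = 14365. By convexity Σ_i C(r_i, 2) ≥ 111·C(z/111, 2) = z(z − 111)/(2·111), giving z² − 111z − 111·170·169 ≤ 0 and hence z ≤ (1/2)[111 + √(12321 + 4·3189030)] = (1/2)[111 + √12768441] ≈ (1/2)(111 + 3573.2955) = 1842.1478.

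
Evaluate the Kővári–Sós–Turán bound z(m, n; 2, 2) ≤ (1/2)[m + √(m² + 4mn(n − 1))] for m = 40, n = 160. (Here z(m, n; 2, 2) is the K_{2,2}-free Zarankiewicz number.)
z(40, 160; 2, 2) ≤ (1/2)[40 + √(40² + 4·40·160·159)] = (1/2)[40 + √4072000] = 1028.9599

Kővári–Sós–Turán: let r_1, ..., r_40 be the row sums and z = Σ r_i the total number of 1s. Each pair of columns can share at most one row with both entries 1 (else a 2×2 all-ones block appears), so Σ_i C(r_i, 2) ≤ C(160, 2) = 12720. By convexity Σ_i C(r_i, 2) ≥ 40·C(z/40, 2) = z(z − 40)/(2·40), giving z² − 40z − 40·160·159 ≤ 0 and hence z ≤ (1/2)[40 + √(1600 + 4·1017600)] = (1/2)[40 + √4072000] ≈ (1/2)(40 + 2017.9197) = 1028.9599.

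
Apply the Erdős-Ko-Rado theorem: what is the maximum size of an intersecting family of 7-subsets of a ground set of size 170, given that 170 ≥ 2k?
max |F| = C(169, 6) = 29581203652

Erdős-Ko-Rado (1961): when n ≥ 2k, max |F| = C(n−1, k−1). The bound is attained by the star {A : i ∈ A} for any fixed i ∈ [n]. Here C(170−1, 7−1) = C(169, 6) = 29581203652.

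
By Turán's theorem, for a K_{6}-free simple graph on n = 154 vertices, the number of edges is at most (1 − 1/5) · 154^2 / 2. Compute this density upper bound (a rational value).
Turán density bound = (4/5) · 154^2/2 = 47432/5 ≈ 9486.4

Turán's theorem: ex(n, K_{r+1}) is achieved by the complete r-partite Turán graph T(n, r) with parts as balanced as possible, and is at most (1 − 1/r) · n^2/2. For r = 5, n = 154: the density bound is (4/5) · 23716/2 = 47432/5 ≈ 9486.4. The integer-valued extremum is e(T(154, 5)) = 9486, which is strictly less than the density bound 47432/5 since 5 ∤ 154 (the parts of T(154, 5) cannot all be equal).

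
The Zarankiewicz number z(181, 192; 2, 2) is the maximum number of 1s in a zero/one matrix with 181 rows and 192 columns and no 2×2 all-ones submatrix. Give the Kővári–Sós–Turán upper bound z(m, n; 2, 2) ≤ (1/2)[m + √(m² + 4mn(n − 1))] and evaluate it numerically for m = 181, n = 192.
z(181, 192; 2, 2) ≤ (1/2)[181 + √(181² + 4·181·192·191)] = (1/2)[181 + √26583289] = 2668.4492

Kővári–Sós–Turán: let r_1, ..., r_181 be the row sums and z = Σ r_i the total number of 1s. Each pair of columns can share at most one row with both entries 1 (else a 2×2 all-ones block appears), so Σ_i C(r_i, 2) ≤ C(192, 2) = 18336. By convexity Σ_i C(r_i, 2) ≥ 181·C(z/181, 2) = z(z − 181)/(2·181), giving z² − 181z − 181·192·191 ≤ 0 and hence z ≤ (1/2)[181 + √(32761 + 4·6637632)] = (1/2)[181 + √26583289] ≈ (1/2)(181 + 5155.8985) = 2668.4492.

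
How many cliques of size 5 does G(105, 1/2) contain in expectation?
E[# K_5] = C(105, 5) · (1/2)^C(5, 2) = 96560646 / 2^10 = 48280323/512 ≈ 94297.505859

For each 5-subset S of vertices (there are C(105, 5) = 96560646 such S), let X_S = 1 if S induces a K_5 (all C(5, 2) = 10 edges present). Then P(X_S = 1) = (1/2)^10 = 1/1024. By linearity of expectation, E[# K_5] = C(105, 5) · (1/2)^10 = 96560646 / 1024 = 48280323/512 ≈ 94297.505859.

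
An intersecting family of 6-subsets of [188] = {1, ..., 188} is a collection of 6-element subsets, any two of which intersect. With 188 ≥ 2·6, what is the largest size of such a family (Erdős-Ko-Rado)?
max |F| = C(187, 5) = 1805568402

The Erdős-Ko-Rado theorem states: for n ≥ 2k, an intersecting family of k-subsets of an n-element set has size at most C(n − 1, k − 1), with equality for 'star' families {A ⊆ [n] : |A| = k, i ∈ A} (fix an element i). For n = 188, k = 6: C(187, 5) = 1805568402.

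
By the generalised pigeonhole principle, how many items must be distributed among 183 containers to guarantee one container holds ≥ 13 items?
n = (13 − 1)·183 + 1 = 2197

By the generalised pigeonhole principle, to guarantee some box contains ≥ r objects we need more than (r − 1) · k objects total. Threshold: n = (r − 1) · k + 1. With r = 13 and k = 183: n = 12 · 183 + 1 = 2196 + 1 = 2197. For n = 2196 = 12 · 183, we can put exactly 12 objects in every box, avoiding 13 in any single one — so 2197 is tight.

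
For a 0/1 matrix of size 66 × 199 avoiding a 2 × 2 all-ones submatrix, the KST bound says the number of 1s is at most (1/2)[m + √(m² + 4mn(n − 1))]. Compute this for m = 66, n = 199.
z(66, 199; 2, 2) ≤ (1/2)[66 + √(66² + 4·66·199·198)] = (1/2)[66 + √10406484] = 1645.9541

Kővári–Sós–Turán: let r_1, ..., r_66 be the row sums and z = Σ r_i the total number of 1s. Each pair of columns can share at most one row with both entries 1 (else a 2×2 all-ones block appears), so Σ_i C(r_i, 2) ≤ C(199, 2) = 19701. By convexity Σ_i C(r_i, 2) ≥ 66·C(z/66, 2) = z(z − 66)/(2·66), giving z² − 66z − 66·199·198 ≤ 0 and hence z ≤ (1/2)[66 + √(4356 + 4·2600532)] = (1/2)[66 + √10406484] ≈ (1/2)(66 + 3225.9082) = 1645.9541.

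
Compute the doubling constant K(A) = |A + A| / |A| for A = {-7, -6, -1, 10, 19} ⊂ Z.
K = |A + A| / |A| = 15/5 = 3

Enumerate A + A = {a + b : a, b ∈ A}. With |A| = 5, there are |A|^2 = 25 ordered sum pairs; collecting distinct values, A + A = {-14, -13, -12, -8, -7, -2, 3, 4, 9, 12, 13, 18, 20, 29, 38}, so |A + A| = 15. Thus K = 15/5 = 3. For comparison, the minimum possible |A + A| over all 5-element sets is 2·5 − 1 = 9 (so min K = 9/5), attained only by arithmetic progressions.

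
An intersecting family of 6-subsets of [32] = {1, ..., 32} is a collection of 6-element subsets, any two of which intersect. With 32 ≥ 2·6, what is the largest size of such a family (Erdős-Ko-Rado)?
max |F| = C(31, 5) = 169911

Erdős-Ko-Rado (1961): when n ≥ 2k, max |F| = C(n−1, k−1). The bound is attained by the star {A : i ∈ A} for any fixed i ∈ [n]. Here C(32−1, 6−1) = C(31, 5) = 169911.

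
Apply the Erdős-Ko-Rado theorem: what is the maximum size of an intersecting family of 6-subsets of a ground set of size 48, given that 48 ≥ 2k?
max |F| = C(47, 5) = 1533939

The Erdős-Ko-Rado theorem states: for n ≥ 2k, an intersecting family of k-subsets of an n-element set has size at most C(n − 1, k − 1), with equality for 'star' families {A ⊆ [n] : |A| = k, i ∈ A} (fix an element i). For n = 48, k = 6: C(47, 5) = 1533939.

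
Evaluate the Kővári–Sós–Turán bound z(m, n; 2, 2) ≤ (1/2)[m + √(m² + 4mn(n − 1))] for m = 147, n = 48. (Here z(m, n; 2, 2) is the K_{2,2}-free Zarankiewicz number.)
z(147, 48; 2, 2) ≤ (1/2)[147 + √(147² + 4·147·48·47)] = (1/2)[147 + √1348137] = 654.0465

Kővári–Sós–Turán: let r_1, ..., r_147 be the row sums and z = Σ r_i the total number of 1s. Each pair of columns can share at most one row with both entries 1 (else a 2×2 all-ones block appears), so Σ_i C(r_i, 2) ≤ C(48, 2) = 1128. By convexity Σ_i C(r_i, 2) ≥ 147·C(z/147, 2) = z(z − 147)/(2·147), giving z² − 147z − 147·48·47 ≤ 0 and hence z ≤ (1/2)[147 + √(21609 + 4·331632)] = (1/2)[147 + √1348137] ≈ (1/2)(147 + 1161.093) = 654.0465.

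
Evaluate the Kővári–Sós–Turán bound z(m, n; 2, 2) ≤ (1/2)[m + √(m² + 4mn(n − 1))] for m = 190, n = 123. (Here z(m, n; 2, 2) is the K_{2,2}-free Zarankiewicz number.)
z(190, 123; 2, 2) ≤ (1/2)[190 + √(190² + 4·190·123·122)] = (1/2)[190 + √11440660] = 1786.2022

Kővári–Sós–Turán: let r_1, ..., r_190 be the row sums and z = Σ r_i the total number of 1s. Each pair of columns can share at most one row with both entries 1 (else a 2×2 all-ones block appears), so Σ_i C(r_i, 2) ≤ C(123, 2) = 7503. By convexity Σ_i C(r_i, 2) ≥ 190·C(z/190, 2) = z(z − 190)/(2·190), giving z² − 190z − 190·123·122 ≤ 0 and hence z ≤ (1/2)[190 + √(36100 + 4·2851140)] = (1/2)[190 + √11440660] ≈ (1/2)(190 + 3382.4045) = 1786.2022.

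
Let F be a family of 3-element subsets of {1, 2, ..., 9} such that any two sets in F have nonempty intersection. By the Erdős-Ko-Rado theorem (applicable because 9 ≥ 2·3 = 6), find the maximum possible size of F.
max |F| = C(8, 2) = 28

The Erdős-Ko-Rado theorem states: for n ≥ 2k, an intersecting family of k-subsets of an n-element set has size at most C(n − 1, k − 1), with equality for 'star' families {A ⊆ [n] : |A| = k, i ∈ A} (fix an element i). For n = 9, k = 3: C(8, 2) = 28.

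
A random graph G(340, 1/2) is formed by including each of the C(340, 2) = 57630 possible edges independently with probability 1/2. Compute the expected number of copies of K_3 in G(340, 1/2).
E[# K_3] = C(340, 3) · (1/2)^C(3, 2) = 6492980 / 2^3 = 1623245/2 = 811622.5

For each 3-subset S of vertices (there are C(340, 3) = 6492980 such S), let X_S = 1 if S induces a K_3 (all C(3, 2) = 3 edges present). Then P(X_S = 1) = (1/2)^3 = 1/8. By linearity of expectation, E[# K_3] = C(340, 3) · (1/2)^3 = 6492980 / 8 = 1623245/2 = 811622.5.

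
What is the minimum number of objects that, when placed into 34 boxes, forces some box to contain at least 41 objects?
n = (41 − 1)·34 + 1 = 1361

By the generalised pigeonhole principle, to guarantee some box contains ≥ r objects we need more than (r − 1) · k objects total. Threshold: n = (r − 1) · k + 1. With r = 41 and k = 34: n = 40 · 34 + 1 = 1360 + 1 = 1361. For n = 1360 = 40 · 34, we can put exactly 40 objects in every box, avoiding 41 in any single one — so 1361 is tight.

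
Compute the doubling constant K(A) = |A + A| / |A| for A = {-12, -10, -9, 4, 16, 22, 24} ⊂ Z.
K = |A + A| / |A| = 27/7

Enumerate A + A = {a + b : a, b ∈ A}. With |A| = 7, there are |A|^2 = 49 ordered sum pairs; collecting distinct values, A + A = {-24, -22, -21, -20, -19, -18, -8, -6, -5, 4, 6, 7, 8, 10, 12, 13, 14, 15, 20, 26, 28, 32, 38, 40, 44, 46, 48}, so |A + A| = 27. Thus K = 27/7. For comparison, the minimum possible |A + A| over all 7-element sets is 2·7 − 1 = 13 (so min K = 13/7), attained only by arithmetic progressions.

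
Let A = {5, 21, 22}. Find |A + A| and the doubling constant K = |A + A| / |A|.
K = |A + A| / |A| = 6/3 = 2

Enumerate A + A = {a + b : a, b ∈ A}. With |A| = 3, there are |A|^2 = 9 ordered sum pairs; collecting distinct values, A + A = {10, 26, 27, 42, 43, 44}, so |A + A| = 6. Thus K = 6/3 = 2. For comparison, the minimum possible |A + A| over all 3-element sets is 2·3 − 1 = 5 (so min K = 5/3), attained only by arithmetic progressions.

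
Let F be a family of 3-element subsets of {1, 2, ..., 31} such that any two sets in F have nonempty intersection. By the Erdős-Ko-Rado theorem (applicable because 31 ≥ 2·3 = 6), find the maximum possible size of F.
max |F| = C(30, 2) = 435

Erdős-Ko-Rado (1961): when n ≥ 2k, max |F| = C(n−1, k−1). The bound is attained by the star {A : i ∈ A} for any fixed i ∈ [n]. Here C(31−1, 3−1) = C(30, 2) = 435.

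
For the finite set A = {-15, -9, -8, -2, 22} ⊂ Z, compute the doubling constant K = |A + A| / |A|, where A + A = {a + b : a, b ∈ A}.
K = |A + A| / |A| = 14/5

Enumerate A + A = {a + b : a, b ∈ A}. With |A| = 5, there are |A|^2 = 25 ordered sum pairs; collecting distinct values, A + A = {-30, -24, -23, -18, -17, -16, -11, -10, -4, 7, 13, 14, 20, 44}, so |A + A| = 14. Thus K = 14/5. For comparison, the minimum possible |A + A| over all 5-element sets is 2·5 − 1 = 9 (so min K = 9/5), attained only by arithmetic progressions.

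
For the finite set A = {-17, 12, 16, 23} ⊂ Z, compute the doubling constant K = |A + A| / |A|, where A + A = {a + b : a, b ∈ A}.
K = |A + A| / |A| = 10/4 = 5/2

Enumerate A + A = {a + b : a, b ∈ A}. With |A| = 4, there are |A|^2 = 16 ordered sum pairs; collecting distinct values, A + A = {-34, -5, -1, 6, 24, 28, 32, 35, 39, 46}, so |A + A| = 10. Thus K = 10/4 = 5/2. For comparison, the minimum possible |A + A| over all 4-element sets is 2·4 − 1 = 7 (so min K = 7/4), attained only by arithmetic progressions.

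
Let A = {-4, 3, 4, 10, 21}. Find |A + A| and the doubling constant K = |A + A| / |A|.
K = |A + A| / |A| = 14/5

Enumerate A + A = {a + b : a, b ∈ A}. With |A| = 5, there are |A|^2 = 25 ordered sum pairs; collecting distinct values, A + A = {-8, -1, 0, 6, 7, 8, 13, 14, 17, 20, 24, 25, 31, 42}, so |A + A| = 14. Thus K = 14/5. For comparison, the minimum possible |A + A| over all 5-element sets is 2·5 − 1 = 9 (so min K = 9/5), attained only by arithmetic progressions.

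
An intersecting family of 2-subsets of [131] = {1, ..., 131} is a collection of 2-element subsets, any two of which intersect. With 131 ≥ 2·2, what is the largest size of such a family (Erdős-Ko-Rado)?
max |F| = C(130, 1) = 130

Erdős-Ko-Rado (1961): when n ≥ 2k, max |F| = C(n−1, k−1). The bound is attained by the star {A : i ∈ A} for any fixed i ∈ [n]. Here C(131−1, 2−1) = C(130, 1) = 130.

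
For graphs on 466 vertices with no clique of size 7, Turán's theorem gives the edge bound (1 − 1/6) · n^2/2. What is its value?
Turán density bound = (5/6) · 466^2/2 = 271445/3 ≈ 90481.6667

Turán's theorem: ex(n, K_{r+1}) is achieved by the complete r-partite Turán graph T(n, r) with parts as balanced as possible, and is at most (1 − 1/r) · n^2/2. For r = 6, n = 466: the density bound is (5/6) · 217156/2 = 271445/3 ≈ 90481.6667. The integer-valued extremum is e(T(466, 6)) = 90481, which is strictly less than the density bound 271445/3 since 6 ∤ 466 (the parts of T(466, 6) cannot all be equal).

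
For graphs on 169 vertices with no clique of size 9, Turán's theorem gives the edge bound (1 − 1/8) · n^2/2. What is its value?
Turán density bound = (7/8) · 169^2/2 = 199927/16 ≈ 12495.4375

Turán's theorem: ex(n, K_{r+1}) is achieved by the complete r-partite Turán graph T(n, r) with parts as balanced as possible, and is at most (1 − 1/r) · n^2/2. For r = 8, n = 169: the density bound is (7/8) · 28561/2 = 199927/16 ≈ 12495.4375. The integer-valued extremum is e(T(169, 8)) = 12495, which is strictly less than the density bound 199927/16 since 8 ∤ 169 (the parts of T(169, 8) cannot all be equal).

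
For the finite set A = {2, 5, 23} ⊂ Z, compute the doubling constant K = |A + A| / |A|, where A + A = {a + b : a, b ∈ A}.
K = |A + A| / |A| = 6/3 = 2

Enumerate A + A = {a + b : a, b ∈ A}. With |A| = 3, there are |A|^2 = 9 ordered sum pairs; collecting distinct values, A + A = {4, 7, 10, 25, 28, 46}, so |A + A| = 6. Thus K = 6/3 = 2. For comparison, the minimum possible |A + A| over all 3-element sets is 2·3 − 1 = 5 (so min K = 5/3), attained only by arithmetic progressions.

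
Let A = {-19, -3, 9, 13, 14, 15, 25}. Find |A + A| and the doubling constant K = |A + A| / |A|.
K = |A + A| / |A| = 24/7

Enumerate A + A = {a + b : a, b ∈ A}. With |A| = 7, there are |A|^2 = 49 ordered sum pairs; collecting distinct values, A + A = {-38, -22, -10, -6, -5, -4, 6, 10, 11, 12, 18, 22, 23, 24, 26, 27, 28, 29, 30, 34, 38, 39, 40, 50}, so |A + A| = 24. Thus K = 24/7. For comparison, the minimum possible |A + A| over all 7-element sets is 2·7 − 1 = 13 (so min K = 13/7), attained only by arithmetic progressions.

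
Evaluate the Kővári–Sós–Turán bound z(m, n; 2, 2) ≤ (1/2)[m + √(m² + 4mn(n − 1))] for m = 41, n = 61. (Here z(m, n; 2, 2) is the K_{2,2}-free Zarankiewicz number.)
z(41, 61; 2, 2) ≤ (1/2)[41 + √(41² + 4·41·61·60)] = (1/2)[41 + √601921] = 408.4178

Kővári–Sós–Turán: let r_1, ..., r_41 be the row sums and z = Σ r_i the total number of 1s. Each pair of columns can share at most one row with both entries 1 (else a 2×2 all-ones block appears), so Σ_i C(r_i, 2) ≤ C(61, 2) = 1830. By convexity Σ_i C(r_i, 2) ≥ 41·C(z/41, 2) = z(z − 41)/(2·41), giving z² − 41z − 41·61·60 ≤ 0 and hence z ≤ (1/2)[41 + √(1681 + 4·150060)] = (1/2)[41 + √601921] ≈ (1/2)(41 + 775.8357) = 408.4178.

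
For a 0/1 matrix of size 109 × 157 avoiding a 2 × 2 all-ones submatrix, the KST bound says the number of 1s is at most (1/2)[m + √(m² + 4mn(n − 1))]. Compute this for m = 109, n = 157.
z(109, 157; 2, 2) ≤ (1/2)[109 + √(109² + 4·109·157·156)] = (1/2)[109 + √10690393] = 1689.3083

Kővári–Sós–Turán: let r_1, ..., r_109 be the row sums and z = Σ r_i the total number of 1s. Each pair of columns can share at most one row with both entries 1 (else a 2×2 all-ones block appears), so Σ_i C(r_i, 2) ≤ C(157, 2) = 12246. By convexity Σ_i C(r_i, 2) ≥ 109·C(z/109, 2) = z(z − 109)/(2·109), giving z² − 109z − 109·157·156 ≤ 0 and hence z ≤ (1/2)[109 + √(11881 + 4·2669628)] = (1/2)[109 + √10690393] ≈ (1/2)(109 + 3269.6166) = 1689.3083.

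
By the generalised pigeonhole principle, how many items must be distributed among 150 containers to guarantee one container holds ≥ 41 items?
n = (41 − 1)·150 + 1 = 6001

By the generalised pigeonhole principle, to guarantee some box contains ≥ r objects we need more than (r − 1) · k objects total. Threshold: n = (r − 1) · k + 1. With r = 41 and k = 150: n = 40 · 150 + 1 = 6000 + 1 = 6001. For n = 6000 = 40 · 150, we can put exactly 40 objects in every box, avoiding 41 in any single one — so 6001 is tight.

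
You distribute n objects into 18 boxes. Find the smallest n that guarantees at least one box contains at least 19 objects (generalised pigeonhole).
n = (19 − 1)·18 + 1 = 325

By the generalised pigeonhole principle, to guarantee some box contains ≥ r objects we need more than (r − 1) · k objects total. Threshold: n = (r − 1) · k + 1. With r = 19 and k = 18: n = 18 · 18 + 1 = 324 + 1 = 325. For n = 324 = 18 · 18, we can put exactly 18 objects in every box, avoiding 19 in any single one — so 325 is tight.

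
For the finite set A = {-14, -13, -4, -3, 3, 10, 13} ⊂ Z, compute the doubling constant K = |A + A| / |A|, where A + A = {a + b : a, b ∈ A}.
K = |A + A| / |A| = 24/7

Enumerate A + A = {a + b : a, b ∈ A}. With |A| = 7, there are |A|^2 = 49 ordered sum pairs; collecting distinct values, A + A = {-28, -27, -26, -18, -17, -16, -11, -10, -8, -7, -6, -4, -3, -1, 0, 6, 7, 9, 10, 13, 16, 20, 23, 26}, so |A + A| = 24. Thus K = 24/7. For comparison, the minimum possible |A + A| over all 7-element sets is 2·7 − 1 = 13 (so min K = 13/7), attained only by arithmetic progressions.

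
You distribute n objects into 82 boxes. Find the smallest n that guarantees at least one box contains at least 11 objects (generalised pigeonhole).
n = (11 − 1)·82 + 1 = 821

By the generalised pigeonhole principle, to guarantee some box contains ≥ r objects we need more than (r − 1) · k objects total. Threshold: n = (r − 1) · k + 1. With r = 11 and k = 82: n = 10 · 82 + 1 = 820 + 1 = 821. For n = 820 = 10 · 82, we can put exactly 10 objects in every box, avoiding 11 in any single one — so 821 is tight.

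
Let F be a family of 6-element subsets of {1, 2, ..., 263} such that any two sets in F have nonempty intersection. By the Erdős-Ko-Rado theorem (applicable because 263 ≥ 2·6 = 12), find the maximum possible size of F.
max |F| = C(262, 5) = 9900414342

Erdős-Ko-Rado (1961): when n ≥ 2k, max |F| = C(n−1, k−1). The bound is attained by the star {A : i ∈ A} for any fixed i ∈ [n]. Here C(263−1, 6−1) = C(262, 5) = 9900414342.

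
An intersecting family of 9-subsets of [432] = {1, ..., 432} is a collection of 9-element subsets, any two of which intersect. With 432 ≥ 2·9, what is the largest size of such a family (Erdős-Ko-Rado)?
max |F| = C(431, 8) = 27664226025725575

The Erdős-Ko-Rado theorem states: for n ≥ 2k, an intersecting family of k-subsets of an n-element set has size at most C(n − 1, k − 1), with equality for 'star' families {A ⊆ [n] : |A| = k, i ∈ A} (fix an element i). For n = 432, k = 9: C(431, 8) = 27664226025725575.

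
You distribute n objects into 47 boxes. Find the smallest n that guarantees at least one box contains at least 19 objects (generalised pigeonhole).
n = (19 − 1)·47 + 1 = 847

By the generalised pigeonhole principle, to guarantee some box contains ≥ r objects we need more than (r − 1) · k objects total. Threshold: n = (r − 1) · k + 1. With r = 19 and k = 47: n = 18 · 47 + 1 = 846 + 1 = 847. For n = 846 = 18 · 47, we can put exactly 18 objects in every box, avoiding 19 in any single one — so 847 is tight.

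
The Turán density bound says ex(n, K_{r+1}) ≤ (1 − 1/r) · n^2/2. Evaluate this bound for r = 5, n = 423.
Turán density bound = (4/5) · 423^2/2 = 357858/5 ≈ 71571.6

Turán's theorem: ex(n, K_{r+1}) is achieved by the complete r-partite Turán graph T(n, r) with parts as balanced as possible, and is at most (1 − 1/r) · n^2/2. For r = 5, n = 423: the density bound is (4/5) · 178929/2 = 357858/5 ≈ 71571.6. The integer-valued extremum is e(T(423, 5)) = 71571, which is strictly less than the density bound 357858/5 since 5 ∤ 423 (the parts of T(423, 5) cannot all be equal).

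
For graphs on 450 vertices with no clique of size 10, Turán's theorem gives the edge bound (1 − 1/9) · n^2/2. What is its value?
Turán density bound = (8/9) · 450^2/2 = 90000

Turán's theorem: ex(n, K_{r+1}) is achieved by the complete r-partite Turán graph T(n, r) with parts as balanced as possible, and is at most (1 − 1/r) · n^2/2. For r = 9, n = 450: the density bound is (8/9) · 202500/2 = 90000. Since 9 ∣ 450, the Turán graph T(450, 9) has parts of equal size 50, and its edge count e(T(450, 9)) = 90000 attains the density bound exactly.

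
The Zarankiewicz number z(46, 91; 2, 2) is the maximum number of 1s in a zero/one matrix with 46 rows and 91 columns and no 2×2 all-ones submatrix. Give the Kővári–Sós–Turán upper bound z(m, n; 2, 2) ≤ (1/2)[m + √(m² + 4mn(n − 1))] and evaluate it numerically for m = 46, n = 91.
z(46, 91; 2, 2) ≤ (1/2)[46 + √(46² + 4·46·91·90)] = (1/2)[46 + √1509076] = 637.2223

Kővári–Sós–Turán: let r_1, ..., r_46 be the row sums and z = Σ r_i the total number of 1s. Each pair of columns can share at most one row with both entries 1 (else a 2×2 all-ones block appears), so Σ_i C(r_i, 2) ≤ C(91, 2) = 4095. By convexity Σ_i C(r_i, 2) ≥ 46·C(z/46, 2) = z(z − 46)/(2·46), giving z² − 46z − 46·91·90 ≤ 0 and hence z ≤ (1/2)[46 + √(2116 + 4·376740)] = (1/2)[46 + √1509076] ≈ (1/2)(46 + 1228.4445) = 637.2223.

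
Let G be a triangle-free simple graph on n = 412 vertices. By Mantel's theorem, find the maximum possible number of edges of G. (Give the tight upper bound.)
ex(412, K_3) = ⌊412^2/4⌋ = 42436

Mantel (1907): a triangle-free graph on n vertices has at most ⌊n^2/4⌋ edges, with equality for the complete bipartite graph K_{⌊n/2⌋, ⌈n/2⌉}. For n = 412: ⌊412^2/4⌋ = ⌊169744/4⌋ = 42436. The extremal graph is K_{206, 206}, which has 206·206 = 42436 edges.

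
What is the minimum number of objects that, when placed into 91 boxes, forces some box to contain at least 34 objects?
n = (34 − 1)·91 + 1 = 3004

By the generalised pigeonhole principle, to guarantee some box contains ≥ r objects we need more than (r − 1) · k objects total. Threshold: n = (r − 1) · k + 1. With r = 34 and k = 91: n = 33 · 91 + 1 = 3003 + 1 = 3004. For n = 3003 = 33 · 91, we can put exactly 33 objects in every box, avoiding 34 in any single one — so 3004 is tight.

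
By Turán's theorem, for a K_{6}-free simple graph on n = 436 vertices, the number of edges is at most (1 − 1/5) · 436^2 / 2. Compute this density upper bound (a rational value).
Turán density bound = (4/5) · 436^2/2 = 380192/5 ≈ 76038.4

Turán's theorem: ex(n, K_{r+1}) is achieved by the complete r-partite Turán graph T(n, r) with parts as balanced as possible, and is at most (1 − 1/r) · n^2/2. For r = 5, n = 436: the density bound is (4/5) · 190096/2 = 380192/5 ≈ 76038.4. The integer-valued extremum is e(T(436, 5)) = 76038, which is strictly less than the density bound 380192/5 since 5 ∤ 436 (the parts of T(436, 5) cannot all be equal).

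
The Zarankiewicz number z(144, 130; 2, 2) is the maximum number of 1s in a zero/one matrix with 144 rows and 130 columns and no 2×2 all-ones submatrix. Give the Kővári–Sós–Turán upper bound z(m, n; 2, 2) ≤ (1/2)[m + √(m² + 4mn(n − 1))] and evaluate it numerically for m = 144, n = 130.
z(144, 130; 2, 2) ≤ (1/2)[144 + √(144² + 4·144·130·129)] = (1/2)[144 + √9680256] = 1627.6555

Kővári–Sós–Turán: let r_1, ..., r_144 be the row sums and z = Σ r_i the total number of 1s. Each pair of columns can share at most one row with both entries 1 (else a 2×2 all-ones block appears), so Σ_i C(r_i, 2) ≤ C(130, 2) = 8385. By convexity Σ_i C(r_i, 2) ≥ 144·C(z/144, 2) = z(z − 144)/(2·144), giving z² − 144z − 144·130·129 ≤ 0 and hence z ≤ (1/2)[144 + √(20736 + 4·2414880)] = (1/2)[144 + √9680256] ≈ (1/2)(144 + 3111.311) = 1627.6555.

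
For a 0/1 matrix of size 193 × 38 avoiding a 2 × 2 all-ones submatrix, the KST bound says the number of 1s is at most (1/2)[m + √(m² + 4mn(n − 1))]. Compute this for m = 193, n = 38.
z(193, 38; 2, 2) ≤ (1/2)[193 + √(193² + 4·193·38·37)] = (1/2)[193 + √1122681] = 626.2832

Kővári–Sós–Turán: let r_1, ..., r_193 be the row sums and z = Σ r_i the total number of 1s. Each pair of columns can share at most one row with both entries 1 (else a 2×2 all-ones block appears), so Σ_i C(r_i, 2) ≤ C(38, 2) = 703. By convexity Σ_i C(r_i, 2) ≥ 193·C(z/193, 2) = z(z − 193)/(2·193), giving z² − 193z − 193·38·37 ≤ 0 and hence z ≤ (1/2)[193 + √(37249 + 4·271358)] = (1/2)[193 + √1122681] ≈ (1/2)(193 + 1059.5664) = 626.2832.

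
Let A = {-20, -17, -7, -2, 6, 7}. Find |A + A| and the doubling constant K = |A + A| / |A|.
K = |A + A| / |A| = 20/6 = 10/3

Enumerate A + A = {a + b : a, b ∈ A}. With |A| = 6, there are |A|^2 = 36 ordered sum pairs; collecting distinct values, A + A = {-40, -37, -34, -27, -24, -22, -19, -14, -13, -11, -10, -9, -4, -1, 0, 4, 5, 12, 13, 14}, so |A + A| = 20. Thus K = 20/6 = 10/3. For comparison, the minimum possible |A + A| over all 6-element sets is 2·6 − 1 = 11 (so min K = 11/6), attained only by arithmetic progressions.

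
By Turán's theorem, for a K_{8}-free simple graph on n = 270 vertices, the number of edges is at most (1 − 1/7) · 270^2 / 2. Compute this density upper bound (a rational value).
Turán density bound = (6/7) · 270^2/2 = 218700/7 ≈ 31242.8571

Turán's theorem: ex(n, K_{r+1}) is achieved by the complete r-partite Turán graph T(n, r) with parts as balanced as possible, and is at most (1 − 1/r) · n^2/2. For r = 7, n = 270: the density bound is (6/7) · 72900/2 = 218700/7 ≈ 31242.8571. The integer-valued extremum is e(T(270, 7)) = 31242, which is strictly less than the density bound 218700/7 since 7 ∤ 270 (the parts of T(270, 7) cannot all be equal).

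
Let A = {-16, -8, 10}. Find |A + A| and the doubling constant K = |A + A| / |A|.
K = |A + A| / |A| = 6/3 = 2

Enumerate A + A = {a + b : a, b ∈ A}. With |A| = 3, there are |A|^2 = 9 ordered sum pairs; collecting distinct values, A + A = {-32, -24, -16, -6, 2, 20}, so |A + A| = 6. Thus K = 6/3 = 2. For comparison, the minimum possible |A + A| over all 3-element sets is 2·3 − 1 = 5 (so min K = 5/3), attained only by arithmetic progressions.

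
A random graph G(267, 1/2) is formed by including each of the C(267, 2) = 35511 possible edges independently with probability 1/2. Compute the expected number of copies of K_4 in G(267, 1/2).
E[# K_4] = C(267, 4) · (1/2)^C(4, 2) = 207029130 / 2^6 = 103514565/32 = 3234830.15625

For each 4-subset S of vertices (there are C(267, 4) = 207029130 such S), let X_S = 1 if S induces a K_4 (all C(4, 2) = 6 edges present). Then P(X_S = 1) = (1/2)^6 = 1/64. By linearity of expectation, E[# K_4] = C(267, 4) · (1/2)^6 = 207029130 / 64 = 103514565/32 = 3234830.15625.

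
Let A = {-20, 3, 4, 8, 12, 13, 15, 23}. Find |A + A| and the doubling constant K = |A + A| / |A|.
K = |A + A| / |A| = 32/8 = 4

Enumerate A + A = {a + b : a, b ∈ A}. With |A| = 8, there are |A|^2 = 64 ordered sum pairs; collecting distinct values, A + A = {-40, -17, -16, -12, -8, -7, -5, 3, 6, 7, 8, 11, 12, 15, 16, 17, 18, 19, 20, 21, 23, 24, 25, 26, 27, 28, 30, 31, 35, 36, 38, 46}, so |A + A| = 32. Thus K = 32/8 = 4. For comparison, the minimum possible |A + A| over all 8-element sets is 2·8 − 1 = 15 (so min K = 15/8), attained only by arithmetic progressions.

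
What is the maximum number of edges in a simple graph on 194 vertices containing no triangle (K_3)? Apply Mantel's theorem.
ex(194, K_3) = ⌊194^2/4⌋ = 9409

Mantel (1907): a triangle-free graph on n vertices has at most ⌊n^2/4⌋ edges, with equality for the complete bipartite graph K_{⌊n/2⌋, ⌈n/2⌉}. For n = 194: ⌊194^2/4⌋ = ⌊37636/4⌋ = 9409. The extremal graph is K_{97, 97}, which has 97·97 = 9409 edges.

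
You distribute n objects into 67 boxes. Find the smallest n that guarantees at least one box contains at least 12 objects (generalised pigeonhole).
n = (12 − 1)·67 + 1 = 738

By the generalised pigeonhole principle, to guarantee some box contains ≥ r objects we need more than (r − 1) · k objects total. Threshold: n = (r − 1) · k + 1. With r = 12 and k = 67: n = 11 · 67 + 1 = 737 + 1 = 738. For n = 737 = 11 · 67, we can put exactly 11 objects in every box, avoiding 12 in any single one — so 738 is tight.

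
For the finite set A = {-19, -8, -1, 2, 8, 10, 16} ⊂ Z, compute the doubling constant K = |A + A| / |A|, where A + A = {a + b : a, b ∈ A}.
K = |A + A| / |A| = 26/7

Enumerate A + A = {a + b : a, b ∈ A}. With |A| = 7, there are |A|^2 = 49 ordered sum pairs; collecting distinct values, A + A = {-38, -27, -20, -17, -16, -11, -9, -6, -3, -2, 0, 1, 2, 4, 7, 8, 9, 10, 12, 15, 16, 18, 20, 24, 26, 32}, so |A + A| = 26. Thus K = 26/7. For comparison, the minimum possible |A + A| over all 7-element sets is 2·7 − 1 = 13 (so min K = 13/7), attained only by arithmetic progressions.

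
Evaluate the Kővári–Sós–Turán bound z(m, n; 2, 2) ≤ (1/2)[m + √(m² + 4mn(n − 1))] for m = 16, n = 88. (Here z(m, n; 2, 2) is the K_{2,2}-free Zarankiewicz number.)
z(16, 88; 2, 2) ≤ (1/2)[16 + √(16² + 4·16·88·87)] = (1/2)[16 + √490240] = 358.0857

Kővári–Sós–Turán: let r_1, ..., r_16 be the row sums and z = Σ r_i the total number of 1s. Each pair of columns can share at most one row with both entries 1 (else a 2×2 all-ones block appears), so Σ_i C(r_i, 2) ≤ C(88, 2) = 3828. By convexity Σ_i C(r_i, 2) ≥ 16·C(z/16, 2) = z(z − 16)/(2·16), giving z² − 16z − 16·88·87 ≤ 0 and hence z ≤ (1/2)[16 + √(256 + 4·122496)] = (1/2)[16 + √490240] ≈ (1/2)(16 + 700.1714) = 358.0857.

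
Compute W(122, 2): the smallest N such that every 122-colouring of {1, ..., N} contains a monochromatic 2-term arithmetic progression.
W(122, 2) = 122 + 1 = 123

A 2-term AP is any pair of integers, so a monochromatic 2-AP exists iff some colour is used at least twice. With 122 colours, the colouring i ↦ i on {1, ..., 122} uses each colour once, avoiding any monochromatic pair, so W(122, 2) > 122. For {1, ..., 123}, pigeonhole forces two integers of the same colour, which form a monochromatic 2-AP. Hence W(122, 2) = 123.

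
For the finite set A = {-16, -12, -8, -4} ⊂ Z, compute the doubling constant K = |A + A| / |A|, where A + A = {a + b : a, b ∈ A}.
K = |A + A| / |A| = 7/4

Enumerate A + A = {a + b : a, b ∈ A}. With |A| = 4, there are |A|^2 = 16 ordered sum pairs; collecting distinct values, A + A = {-32, -28, -24, -20, -16, -12, -8}, so |A + A| = 7. Thus K = 7/4. Here |A + A| = 2|A| − 1 = 7, the minimum possible — so K = 7/4 is minimal, which holds iff A is an arithmetic progression.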